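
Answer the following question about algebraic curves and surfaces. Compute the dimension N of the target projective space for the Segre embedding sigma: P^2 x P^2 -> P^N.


The Segre embedding maps P^m x P^n into P^N via
all products of coordinates from each factor.
N = (m+1)(n+1) - 1
N = (2+1)(2+1) - 1
N = 3*3 - 1
N = 9 - 1 = 8

8


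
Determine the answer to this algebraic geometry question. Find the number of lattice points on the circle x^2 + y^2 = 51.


Systematically check integer values of x where x^2 <= 51.
For each valid x, check if 51 - x^2 is a perfect square.
Total integer solutions found: 0

0


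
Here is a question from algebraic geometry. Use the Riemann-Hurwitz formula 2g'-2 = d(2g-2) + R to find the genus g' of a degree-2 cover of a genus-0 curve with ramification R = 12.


Riemann-Hurwitz formula: 2g' - 2 = d(2g - 2) + R
Given: d = 2, g = 0, R = 12
2g' - 2 = 2*(2*0 - 2) + 12
2g' - 2 = 2*(-2) + 12
2g' - 2 = -4 + 12 = 8
2g' = 10
g' = 5

5


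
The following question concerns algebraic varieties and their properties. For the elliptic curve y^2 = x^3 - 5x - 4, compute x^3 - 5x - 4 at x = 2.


Compute x^3 - 5x - 4 at x = 2:
x^3 = 2^3 = 8
(-5)*x = (-5)*2 = -10
Sum: 8 - 10 - 4 = -6

-6


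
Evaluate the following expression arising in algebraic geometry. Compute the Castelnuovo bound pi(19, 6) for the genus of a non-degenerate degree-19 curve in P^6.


Castelnuovo's bound: write d - 1 = m(r-1) + epsilon with 0 <= epsilon < r-1.
d - 1 = 19 - 1 = 18
r - 1 = 6 - 1 = 5
18 = 3*5 + 3, so m = 3, epsilon = 3
pi(d, r) = m(m-1)(r-1)/2 + m*epsilon
= 3*2*5/2 + 3*3
= 30/2 + 9
= 15 + 9 = 24

24


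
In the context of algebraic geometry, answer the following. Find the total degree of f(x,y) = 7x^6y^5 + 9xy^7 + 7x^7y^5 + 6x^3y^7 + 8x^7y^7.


Examine each term for its total degree (sum of exponents).
  Term '7x^6y^5' has total degree 6+5 = 11.
  Term '9xy^7' has total degree 1+7 = 8.
  Term '7x^7y^5' has total degree 7+5 = 12.
  Term '6x^3y^7' has total degree 3+7 = 10.
  Term '8x^7y^7' has total degree 7+7 = 14.
The maximum total degree among all terms is 14.

14


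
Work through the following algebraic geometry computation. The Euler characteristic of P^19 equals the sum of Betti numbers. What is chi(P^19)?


The complex projective space P^19 has one cell in each even real dimension 0, 2, ..., 38.
The cohomology groups are H^{2k}(P^19) = Z for k = 0,...,19, and 0 otherwise.
Euler characteristic = sum of Betti numbers = 1 per even-dimensional cohomology group.
chi(P^19) = 19 + 1 = 20

20


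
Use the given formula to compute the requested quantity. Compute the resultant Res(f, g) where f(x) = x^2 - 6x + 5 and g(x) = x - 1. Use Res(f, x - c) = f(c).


For Res(f, x - c), we evaluate f at x = c.
f(1) = 1^2 - 6*1 + 5
= 1 - 6 + 5
= -5 + 5 = 0
Res(f, g) = 0

0


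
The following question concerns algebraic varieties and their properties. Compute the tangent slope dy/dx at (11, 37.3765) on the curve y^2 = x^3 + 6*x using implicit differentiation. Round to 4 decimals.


Using implicit differentiation of y^2 = x^3 + 6*x:
2y * dy/dx = 3x^2 + 6
dy/dx = (3x^2 + 6)/(2y)
Numerator: 3*11^2 + 6 = 369
Denominator: 2*37.3765 = 74.753
dy/dx = 369/74.753 = 4.9363

4.9363


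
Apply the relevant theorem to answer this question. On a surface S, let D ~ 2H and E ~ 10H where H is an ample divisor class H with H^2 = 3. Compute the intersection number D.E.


Using bilinearity of the intersection pairing on a surface S:
(aH).(bH) = ab * (H.H)
We have H^2 = 3.
D.E = (2H).(10H) = 2*10*3
= 20*3
= 60

60


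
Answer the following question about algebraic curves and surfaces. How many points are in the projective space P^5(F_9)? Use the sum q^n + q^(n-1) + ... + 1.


P^5(F_9) has (q^(n+1) - 1)/(q - 1) points.
= 9^5 + 9^4 + 9^3 + 9^2 + 9^1 + 9^0
= 59049 + 6561 + 729 + 81 + 9 + 1
= 66430

66430


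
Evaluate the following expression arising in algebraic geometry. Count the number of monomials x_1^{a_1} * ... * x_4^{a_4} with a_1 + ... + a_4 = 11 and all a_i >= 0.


The number of degree-11 monomials in 4 variables is C(d+n-1, n-1).
= C(11+4-1, 4-1) = C(14, 3)
= 364

364


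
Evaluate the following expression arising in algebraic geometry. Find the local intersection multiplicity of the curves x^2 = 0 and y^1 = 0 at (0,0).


The intersection multiplicity of V(x^a) and V(y^b) at the origin is:
I(O; V(x^2), V(y^1)) = dim_k(k[x,y]/(x^2, y^1))
A basis for k[x,y]/(x^2, y^1) is the set of monomials x^i * y^j
where 0 <= i < 2 and 0 <= j < 1.
The number of such monomials is 2 * 1 = 2

2


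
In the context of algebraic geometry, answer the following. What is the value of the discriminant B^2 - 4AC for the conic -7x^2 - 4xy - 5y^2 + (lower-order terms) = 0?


The discriminant of a conic Ax^2 + Bxy + Cy^2 + ... = 0 is B^2 - 4AC.
B^2 = (-4)^2 = 16
4AC = 4*(-7)*(-5) = 140
Discriminant = 16 - 140 = -124

-124


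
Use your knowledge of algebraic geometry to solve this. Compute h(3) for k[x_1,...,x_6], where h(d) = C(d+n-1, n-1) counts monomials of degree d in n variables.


The Hilbert function for the polynomial ring in 6 variables is:
h(d) = C(d+n-1, n-1)
h(3) = C(3+6-1, 6-1) = C(8, 5)
= 8! / (5! * 3!)
= 56

56


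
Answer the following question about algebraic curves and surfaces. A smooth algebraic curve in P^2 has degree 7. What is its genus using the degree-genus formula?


Using the genus formula for smooth plane curves:
g = (d-1)(d-2)/2
g = (7-1)(7-2)/2
g = 6*5/2
g = 30/2 = 15

15


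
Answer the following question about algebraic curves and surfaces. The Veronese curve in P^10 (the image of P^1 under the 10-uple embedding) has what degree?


The rational normal curve in P^10 is the image of P^1 under the 10-uple Veronese.
A general hyperplane in P^10 pulls back to a degree-10 form on P^1, which has 10 zeros,
so the curve meets a general hyperplane in 10 points. Degree = 10.

10


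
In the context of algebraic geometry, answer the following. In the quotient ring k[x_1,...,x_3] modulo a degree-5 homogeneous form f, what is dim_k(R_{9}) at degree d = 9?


For R = k[x_1,...,x_n]/(f) with f homogeneous of degree e:
The Hilbert series is (1 - t^e)/(1 - t)^n.
So h(d) = C(d+n-1, n-1) - C(d-e+n-1, n-1) for d >= e.
With n=3, e=5, d=9:
C(9+3-1, 3-1) = C(11, 2) = 55
C(9-5+3-1, 3-1) = C(6, 2) = 15
h(9) = 55 - 15 = 40

40


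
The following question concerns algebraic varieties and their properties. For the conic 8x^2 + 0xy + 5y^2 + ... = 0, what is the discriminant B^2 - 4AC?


The discriminant of a conic Ax^2 + Bxy + Cy^2 + ... = 0 is B^2 - 4AC.
B^2 = 0^2 = 0
4AC = 4*8*5 = 160
Discriminant = 0 - 160 = -160

-160


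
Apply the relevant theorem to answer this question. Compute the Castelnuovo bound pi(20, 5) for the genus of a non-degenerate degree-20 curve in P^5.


Castelnuovo's bound: write d - 1 = m(r-1) + epsilon with 0 <= epsilon < r-1.
d - 1 = 20 - 1 = 19
r - 1 = 5 - 1 = 4
19 = 4*4 + 3, so m = 4, epsilon = 3
pi(d, r) = m(m-1)(r-1)/2 + m*epsilon
= 4*3*4/2 + 4*3
= 48/2 + 12
= 24 + 12 = 36

36


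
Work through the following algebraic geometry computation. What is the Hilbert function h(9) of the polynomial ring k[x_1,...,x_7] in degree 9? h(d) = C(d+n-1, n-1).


The Hilbert function for the polynomial ring in 7 variables is:
h(d) = C(d+n-1, n-1)
h(9) = C(9+7-1, 7-1) = C(15, 6)
= 15! / (6! * 9!)
= 5005

5005


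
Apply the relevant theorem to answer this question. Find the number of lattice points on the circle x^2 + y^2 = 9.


Systematically check integer values of x where x^2 <= 9.
For each valid x, check if 9 - x^2 is a perfect square.
x=0: 9 - 0 = 9, sqrt = 3 (valid)
x=3: 9 - 9 = 0, sqrt = 0 (valid)
Total integer solutions found: 4

4


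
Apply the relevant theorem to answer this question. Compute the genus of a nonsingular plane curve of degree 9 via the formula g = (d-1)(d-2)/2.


Using the genus formula for smooth plane curves:
g = (d-1)(d-2)/2
g = (9-1)(9-2)/2
g = 8*7/2
g = 56/2 = 28

28


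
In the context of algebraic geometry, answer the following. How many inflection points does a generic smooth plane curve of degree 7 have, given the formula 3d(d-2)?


For a general smooth plane curve C of degree d, the inflection points are
the intersection of C with its Hessian curve, which has degree 3(d-2).
By Bezout, the total intersection number is d * 3(d-2) = 7 * 15 = 105.
For a general curve every flex is ordinary, so each contributes
multiplicity 1 to C·Hess(C), and the number of distinct inflection
points is 3d(d-2).
Inflection points = 3*7*(7-2) = 3*7*5 = 105

105


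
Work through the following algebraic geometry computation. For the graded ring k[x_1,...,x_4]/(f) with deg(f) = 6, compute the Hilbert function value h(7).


For R = k[x_1,...,x_n]/(f) with f homogeneous of degree e:
The Hilbert series is (1 - t^e)/(1 - t)^n.
So h(d) = C(d+n-1, n-1) - C(d-e+n-1, n-1) for d >= e.
With n=4, e=6, d=7:
C(7+4-1, 4-1) = C(10, 3) = 120
C(7-6+4-1, 4-1) = C(4, 3) = 4
h(7) = 120 - 4 = 116

116


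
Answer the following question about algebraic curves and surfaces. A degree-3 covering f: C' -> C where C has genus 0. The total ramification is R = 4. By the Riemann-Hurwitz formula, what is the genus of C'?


Riemann-Hurwitz formula: 2g' - 2 = d(2g - 2) + R
Given: d = 3, g = 0, R = 4
2g' - 2 = 3*(2*0 - 2) + 4
2g' - 2 = 3*(-2) + 4
2g' - 2 = -6 + 4 = -2
2g' = 0
g' = 0

0


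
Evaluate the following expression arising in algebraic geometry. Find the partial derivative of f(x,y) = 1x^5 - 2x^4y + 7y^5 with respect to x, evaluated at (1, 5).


df/dx = 5*1*x^4 + 4*(-2)*x^3*y
At (1,5): 5*1*1^4 + 4*(-2)*1^3*5
= 5 - 40
= -35

-35


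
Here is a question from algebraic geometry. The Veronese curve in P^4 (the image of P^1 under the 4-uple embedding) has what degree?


The rational normal curve in P^4 is the image of P^1 under the 4-uple Veronese.
A general hyperplane in P^4 pulls back to a degree-4 form on P^1, which has 4 zeros,
so the curve meets a general hyperplane in 4 points. Degree = 4.

4


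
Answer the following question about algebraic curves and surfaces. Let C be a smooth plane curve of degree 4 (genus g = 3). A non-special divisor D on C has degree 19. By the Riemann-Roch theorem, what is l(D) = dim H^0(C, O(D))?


First, compute the genus of a smooth plane curve of degree 4:
g = (d-1)(d-2)/2 = (4-1)(4-2)/2 = 3
For a non-special divisor D (i.e., h^1(D) = 0), Riemann-Roch gives:
l(D) = deg(D) - g + 1
Since deg(D) = 19 >= 2g - 1 = 5, D is non-special.
l(D) = 19 - 3 + 1 = 17

17


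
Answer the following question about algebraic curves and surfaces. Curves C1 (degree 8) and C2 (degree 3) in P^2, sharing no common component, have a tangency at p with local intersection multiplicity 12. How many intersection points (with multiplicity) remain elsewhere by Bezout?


By Bezout's theorem, the total intersection number is d1 * d2.
Total = 8 * 3 = 24
Intersection multiplicity at p = 12
Remaining intersections = 24 - 12 = 12

12


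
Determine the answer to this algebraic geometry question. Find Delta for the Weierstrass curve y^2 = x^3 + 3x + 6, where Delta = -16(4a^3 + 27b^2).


Compute each component:
4a^3 = 4*3^3 = 4*27 = 108
27b^2 = 27*6^2 = 27*36 = 972
4a^3 + 27b^2 = 108 + 972 = 1080
Delta = -16*1080 = -17280

-17280


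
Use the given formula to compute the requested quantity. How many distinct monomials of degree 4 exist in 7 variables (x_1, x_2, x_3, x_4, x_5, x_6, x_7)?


The number of degree-4 monomials in 7 variables is C(d+n-1, n-1).
= C(4+7-1, 7-1) = C(10, 6)
= 210

210


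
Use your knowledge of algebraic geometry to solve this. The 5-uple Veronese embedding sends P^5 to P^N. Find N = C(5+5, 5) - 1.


The Veronese embedding v_d: P^n -> P^N maps each point to all
degree-d monomials in n+1 homogeneous coordinates.
N = C(n+d, d) - 1
N = C(5+5, 5) - 1
N = C(10, 5) - 1
C(10, 5) = 252
N = 252 - 1 = 251

251


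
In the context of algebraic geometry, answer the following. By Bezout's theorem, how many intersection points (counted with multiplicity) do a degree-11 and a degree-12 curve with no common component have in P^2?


Bezout's theorem states the intersection count equals the product of degrees.
Intersection count = 11 * 12 = 132

132


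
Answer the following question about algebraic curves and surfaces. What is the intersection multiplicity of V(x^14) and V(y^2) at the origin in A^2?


The intersection multiplicity of V(x^a) and V(y^b) at the origin is:
I(O; V(x^14), V(y^2)) = dim_k(k[x,y]/(x^14, y^2))
A basis for k[x,y]/(x^14, y^2) is the set of monomials x^i * y^j
where 0 <= i < 14 and 0 <= j < 2.
The number of such monomials is 14 * 2 = 28

28


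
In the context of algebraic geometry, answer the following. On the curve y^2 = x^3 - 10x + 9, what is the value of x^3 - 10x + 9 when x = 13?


Compute x^3 - 10x + 9 at x = 13:
x^3 = 13^3 = 2197
(-10)*x = (-10)*13 = -130
Sum: 2197 - 130 + 9 = 2076

2076


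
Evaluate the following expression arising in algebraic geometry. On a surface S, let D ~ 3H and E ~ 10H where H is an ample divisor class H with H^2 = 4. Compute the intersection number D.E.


Using bilinearity of the intersection pairing on a surface S:
(aH).(bH) = ab * (H.H)
We have H^2 = 4.
D.E = (3H).(10H) = 3*10*4
= 30*4
= 120

120


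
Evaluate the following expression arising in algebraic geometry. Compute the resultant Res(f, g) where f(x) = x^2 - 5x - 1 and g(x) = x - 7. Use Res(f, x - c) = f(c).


For Res(f, x - c), we evaluate f at x = c.
f(7) = 7^2 - 5*7 - 1
= 49 - 35 - 1
= 14 - 1 = 13
Res(f, g) = 13

13


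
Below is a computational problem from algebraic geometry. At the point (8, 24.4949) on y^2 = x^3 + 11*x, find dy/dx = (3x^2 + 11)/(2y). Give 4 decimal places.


Using implicit differentiation of y^2 = x^3 + 11*x:
2y * dy/dx = 3x^2 + 11
dy/dx = (3x^2 + 11)/(2y)
Numerator: 3*8^2 + 11 = 203
Denominator: 2*24.4949 = 48.9898
dy/dx = 203/48.9898 = 4.1437

4.1437


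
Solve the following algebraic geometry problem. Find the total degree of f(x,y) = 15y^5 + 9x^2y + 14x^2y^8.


Examine each term for its total degree (sum of exponents).
  Term '15y^5' has total degree 0+5 = 5.
  Term '9x^2y' has total degree 2+1 = 3.
  Term '14x^2y^8' has total degree 2+8 = 10.
The maximum total degree among all terms is 10.

10


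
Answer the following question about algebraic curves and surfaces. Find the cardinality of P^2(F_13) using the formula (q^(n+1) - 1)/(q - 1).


P^2(F_13) has (q^(n+1) - 1)/(q - 1) points.
= 13^2 + 13^1 + 13^0
= 169 + 13 + 1
= 183

183


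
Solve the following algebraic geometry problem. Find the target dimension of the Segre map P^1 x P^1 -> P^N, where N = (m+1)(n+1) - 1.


The Segre embedding maps P^m x P^n into P^N via
all products of coordinates from each factor.
N = (m+1)(n+1) - 1
N = (1+1)(1+1) - 1
N = 2*2 - 1
N = 4 - 1 = 3

3


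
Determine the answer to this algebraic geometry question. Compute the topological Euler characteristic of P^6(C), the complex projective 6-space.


The complex projective space P^6 has one cell in each even real dimension 0, 2, ..., 12.
The cohomology groups are H^{2k}(P^6) = Z for k = 0,...,6, and 0 otherwise.
Euler characteristic = sum of Betti numbers = 1 per even-dimensional cohomology group.
chi(P^6) = 6 + 1 = 7

7


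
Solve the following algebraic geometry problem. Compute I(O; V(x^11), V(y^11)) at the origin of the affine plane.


The intersection multiplicity of V(x^a) and V(y^b) at the origin is:
I(O; V(x^11), V(y^11)) = dim_k(k[x,y]/(x^11, y^11))
A basis for k[x,y]/(x^11, y^11) is the set of monomials x^i * y^j
where 0 <= i < 11 and 0 <= j < 11.
The number of such monomials is 11 * 11 = 121

121


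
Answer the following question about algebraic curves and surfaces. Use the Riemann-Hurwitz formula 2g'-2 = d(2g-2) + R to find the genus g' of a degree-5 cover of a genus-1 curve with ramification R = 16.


Riemann-Hurwitz formula: 2g' - 2 = d(2g - 2) + R
Given: d = 5, g = 1, R = 16
2g' - 2 = 5*(2*1 - 2) + 16
2g' - 2 = 5*0 + 16
2g' - 2 = 0 + 16 = 16
2g' = 18
g' = 9

9


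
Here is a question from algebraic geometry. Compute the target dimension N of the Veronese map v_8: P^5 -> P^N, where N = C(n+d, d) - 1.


The Veronese embedding v_d: P^n -> P^N maps each point to all
degree-d monomials in n+1 homogeneous coordinates.
N = C(n+d, d) - 1
N = C(5+8, 8) - 1
N = C(13, 8) - 1
C(13, 8) = 1287
N = 1287 - 1 = 1286

1286


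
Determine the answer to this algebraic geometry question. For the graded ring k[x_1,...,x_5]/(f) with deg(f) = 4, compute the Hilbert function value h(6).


For R = k[x_1,...,x_n]/(f) with f homogeneous of degree e:
The Hilbert series is (1 - t^e)/(1 - t)^n.
So h(d) = C(d+n-1, n-1) - C(d-e+n-1, n-1) for d >= e.
With n=5, e=4, d=6:
C(6+5-1, 5-1) = C(10, 4) = 210
C(6-4+5-1, 5-1) = C(6, 4) = 15
h(6) = 210 - 15 = 195

195


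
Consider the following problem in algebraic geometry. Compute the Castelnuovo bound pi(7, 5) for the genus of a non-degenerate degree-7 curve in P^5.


Castelnuovo's bound: write d - 1 = m(r-1) + epsilon with 0 <= epsilon < r-1.
d - 1 = 7 - 1 = 6
r - 1 = 5 - 1 = 4
6 = 1*4 + 2, so m = 1, epsilon = 2
pi(d, r) = m(m-1)(r-1)/2 + m*epsilon
= 1*0*4/2 + 1*2
= 0/2 + 2
= 0 + 2 = 2

2


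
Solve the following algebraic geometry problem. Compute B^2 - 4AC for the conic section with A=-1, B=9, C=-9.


The discriminant of a conic Ax^2 + Bxy + Cy^2 + ... = 0 is B^2 - 4AC.
B^2 = 9^2 = 81
4AC = 4*(-1)*(-9) = 36
Discriminant = 81 - 36 = 45

45


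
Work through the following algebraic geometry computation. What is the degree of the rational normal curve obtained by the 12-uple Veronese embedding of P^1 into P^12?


The rational normal curve in P^12 is the image of P^1 under the 12-uple Veronese.
A general hyperplane in P^12 pulls back to a degree-12 form on P^1, which has 12 zeros,
so the curve meets a general hyperplane in 12 points. Degree = 12.

12


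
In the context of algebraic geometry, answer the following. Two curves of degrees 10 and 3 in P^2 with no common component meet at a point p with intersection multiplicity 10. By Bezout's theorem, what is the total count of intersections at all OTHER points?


By Bezout's theorem, the total intersection number is d1 * d2.
Total = 10 * 3 = 30
Intersection multiplicity at p = 10
Remaining intersections = 30 - 10 = 20

20


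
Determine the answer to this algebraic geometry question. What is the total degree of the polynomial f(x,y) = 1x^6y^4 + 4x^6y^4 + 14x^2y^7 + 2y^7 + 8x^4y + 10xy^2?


Examine each term for its total degree (sum of exponents).
  Term '1x^6y^4' has total degree 6+4 = 10.
  Term '4x^6y^4' has total degree 6+4 = 10.
  Term '14x^2y^7' has total degree 2+7 = 9.
  Term '2y^7' has total degree 0+7 = 7.
  Term '8x^4y' has total degree 4+1 = 5.
  Term '10xy^2' has total degree 1+2 = 3.
The maximum total degree among all terms is 10.

10


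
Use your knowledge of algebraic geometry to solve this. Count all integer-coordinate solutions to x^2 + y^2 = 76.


Systematically check integer values of x where x^2 <= 76.
For each valid x, check if 76 - x^2 is a perfect square.
Total integer solutions found: 0

0


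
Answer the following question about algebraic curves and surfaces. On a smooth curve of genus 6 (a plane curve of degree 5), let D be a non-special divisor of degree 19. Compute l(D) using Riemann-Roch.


First, compute the genus of a smooth plane curve of degree 5:
g = (d-1)(d-2)/2 = (5-1)(5-2)/2 = 6
For a non-special divisor D (i.e., h^1(D) = 0), Riemann-Roch gives:
l(D) = deg(D) - g + 1
Since deg(D) = 19 >= 2g - 1 = 11, D is non-special.
l(D) = 19 - 6 + 1 = 14

14


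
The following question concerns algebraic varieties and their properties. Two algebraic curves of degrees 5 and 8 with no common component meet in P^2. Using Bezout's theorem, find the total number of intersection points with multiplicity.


Bezout's theorem states the intersection count equals the product of degrees.
Intersection count = 5 * 8 = 40

40


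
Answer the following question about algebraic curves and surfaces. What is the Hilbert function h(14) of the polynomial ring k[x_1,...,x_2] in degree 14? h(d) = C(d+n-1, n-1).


The Hilbert function for the polynomial ring in 2 variables is:
h(d) = C(d+n-1, n-1)
h(14) = C(14+2-1, 2-1) = C(15, 1)
= 15! / (1! * 14!)
= 15

15


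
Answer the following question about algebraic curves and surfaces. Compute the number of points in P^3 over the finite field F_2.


P^3(F_2) has (q^(n+1) - 1)/(q - 1) points.
= 2^3 + 2^2 + 2^1 + 2^0
= 8 + 4 + 2 + 1
= 15

15


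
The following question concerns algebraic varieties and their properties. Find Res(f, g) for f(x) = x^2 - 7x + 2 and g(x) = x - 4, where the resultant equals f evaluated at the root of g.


For Res(f, x - c), we evaluate f at x = c.
f(4) = 4^2 - 7*4 + 2
= 16 - 28 + 2
= -12 + 2 = -10
Res(f, g) = -10

-10


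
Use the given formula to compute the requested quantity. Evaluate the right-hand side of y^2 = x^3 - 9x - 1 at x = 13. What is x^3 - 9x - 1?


Compute x^3 - 9x - 1 at x = 13:
x^3 = 13^3 = 2197
(-9)*x = (-9)*13 = -117
Sum: 2197 - 117 - 1 = 2079

2079


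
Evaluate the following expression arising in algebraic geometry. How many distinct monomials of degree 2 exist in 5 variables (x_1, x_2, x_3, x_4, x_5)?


The number of degree-2 monomials in 5 variables is C(d+n-1, n-1).
= C(2+5-1, 5-1) = C(6, 4)
= 15

15


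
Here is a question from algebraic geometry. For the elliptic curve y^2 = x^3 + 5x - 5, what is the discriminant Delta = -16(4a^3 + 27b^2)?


Compute each component:
4a^3 = 4*5^3 = 4*125 = 500
27b^2 = 27*(-5)^2 = 27*25 = 675
4a^3 + 27b^2 = 500 + 675 = 1175
Delta = -16*1175 = -18800

-18800


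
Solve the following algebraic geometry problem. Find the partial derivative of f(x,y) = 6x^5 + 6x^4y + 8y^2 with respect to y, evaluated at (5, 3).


df/dy = 6*x^4 + 2*8*y^1
At (5,3): 6*5^4 + 2*8*3^1
= 3750 + 48
= 3798

3798


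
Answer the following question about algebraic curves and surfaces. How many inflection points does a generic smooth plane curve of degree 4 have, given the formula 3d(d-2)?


For a general smooth plane curve C of degree d, the inflection points are
the intersection of C with its Hessian curve, which has degree 3(d-2).
By Bezout, the total intersection number is d * 3(d-2) = 4 * 6 = 24.
For a general curve every flex is ordinary, so each contributes
multiplicity 1 to C·Hess(C), and the number of distinct inflection
points is 3d(d-2).
Inflection points = 3*4*(4-2) = 3*4*2 = 24

24


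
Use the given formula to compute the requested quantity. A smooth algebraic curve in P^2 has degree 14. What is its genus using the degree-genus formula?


Using the genus formula for smooth plane curves:
g = (d-1)(d-2)/2
g = (14-1)(14-2)/2
g = 13*12/2
g = 156/2 = 78

78


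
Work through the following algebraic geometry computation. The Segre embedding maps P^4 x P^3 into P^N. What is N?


The Segre embedding maps P^m x P^n into P^N via
all products of coordinates from each factor.
N = (m+1)(n+1) - 1
N = (4+1)(3+1) - 1
N = 5*4 - 1
N = 20 - 1 = 19

19


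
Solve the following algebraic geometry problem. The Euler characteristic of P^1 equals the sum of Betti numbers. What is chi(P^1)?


The complex projective space P^1 has one cell in each even real dimension 0, 2, ..., 2.
The cohomology groups are H^{2k}(P^1) = Z for k = 0,...,1, and 0 otherwise.
Euler characteristic = sum of Betti numbers = 1 per even-dimensional cohomology group.
chi(P^1) = 1 + 1 = 2

2


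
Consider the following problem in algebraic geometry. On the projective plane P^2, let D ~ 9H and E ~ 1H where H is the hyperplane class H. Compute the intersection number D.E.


Using bilinearity of the intersection pairing on the projective plane P^2:
(aH).(bH) = ab * (H.H)
We have H^2 = 1 (Bezout).
D.E = (9H).(1H) = 9*1*1
= 9*1
= 9

9


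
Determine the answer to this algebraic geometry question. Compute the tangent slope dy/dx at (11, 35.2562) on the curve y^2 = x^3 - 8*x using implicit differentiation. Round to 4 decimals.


Using implicit differentiation of y^2 = x^3 - 8*x:
2y * dy/dx = 3x^2 - 8
dy/dx = (3x^2 - 8)/(2y)
Numerator: 3*11^2 - 8 = 355
Denominator: 2*35.2562 = 70.5124
dy/dx = 355/70.5124 = 5.0346

5.0346


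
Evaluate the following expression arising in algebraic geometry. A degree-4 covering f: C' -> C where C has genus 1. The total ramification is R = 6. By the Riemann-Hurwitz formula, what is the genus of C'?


Riemann-Hurwitz formula: 2g' - 2 = d(2g - 2) + R
Given: d = 4, g = 1, R = 6
2g' - 2 = 4*(2*1 - 2) + 6
2g' - 2 = 4*0 + 6
2g' - 2 = 0 + 6 = 6
2g' = 8
g' = 4

4


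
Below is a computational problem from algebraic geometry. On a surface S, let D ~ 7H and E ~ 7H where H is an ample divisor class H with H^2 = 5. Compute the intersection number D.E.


Using bilinearity of the intersection pairing on a surface S:
(aH).(bH) = ab * (H.H)
We have H^2 = 5.
D.E = (7H).(7H) = 7*7*5
= 49*5
= 245

245


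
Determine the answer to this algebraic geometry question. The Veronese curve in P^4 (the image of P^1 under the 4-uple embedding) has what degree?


The rational normal curve in P^4 is the image of P^1 under the 4-uple Veronese.
A general hyperplane in P^4 pulls back to a degree-4 form on P^1, which has 4 zeros,
so the curve meets a general hyperplane in 4 points. Degree = 4.

4


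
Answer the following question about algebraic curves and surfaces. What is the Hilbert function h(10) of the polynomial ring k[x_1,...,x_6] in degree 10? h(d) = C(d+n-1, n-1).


The Hilbert function for the polynomial ring in 6 variables is:
h(d) = C(d+n-1, n-1)
h(10) = C(10+6-1, 6-1) = C(15, 5)
= 15! / (5! * 10!)
= 3003

3003


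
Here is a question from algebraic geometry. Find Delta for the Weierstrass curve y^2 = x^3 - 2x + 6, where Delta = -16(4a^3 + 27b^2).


Compute each component:
4a^3 = 4*(-2)^3 = 4*(-8) = -32
27b^2 = 27*6^2 = 27*36 = 972
4a^3 + 27b^2 = -32 + 972 = 940
Delta = -16*940 = -15040

-15040


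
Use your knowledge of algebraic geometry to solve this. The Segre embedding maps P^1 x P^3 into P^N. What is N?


The Segre embedding maps P^m x P^n into P^N via
all products of coordinates from each factor.
N = (m+1)(n+1) - 1
N = (1+1)(3+1) - 1
N = 2*4 - 1
N = 8 - 1 = 7

7


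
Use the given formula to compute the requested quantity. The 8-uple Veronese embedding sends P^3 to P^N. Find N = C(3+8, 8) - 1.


The Veronese embedding v_d: P^n -> P^N maps each point to all
degree-d monomials in n+1 homogeneous coordinates.
N = C(n+d, d) - 1
N = C(3+8, 8) - 1
N = C(11, 8) - 1
C(11, 8) = 165
N = 165 - 1 = 164

164


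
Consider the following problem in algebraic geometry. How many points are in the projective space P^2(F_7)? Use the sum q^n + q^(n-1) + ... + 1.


P^2(F_7) has (q^(n+1) - 1)/(q - 1) points.
= 7^2 + 7^1 + 7^0
= 49 + 7 + 1
= 57

57


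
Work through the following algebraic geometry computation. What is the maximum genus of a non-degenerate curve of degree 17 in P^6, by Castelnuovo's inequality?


Castelnuovo's bound: write d - 1 = m(r-1) + epsilon with 0 <= epsilon < r-1.
d - 1 = 17 - 1 = 16
r - 1 = 6 - 1 = 5
16 = 3*5 + 1, so m = 3, epsilon = 1
pi(d, r) = m(m-1)(r-1)/2 + m*epsilon
= 3*2*5/2 + 3*1
= 30/2 + 3
= 15 + 3 = 18

18


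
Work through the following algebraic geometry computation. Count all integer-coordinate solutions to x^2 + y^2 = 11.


Systematically check integer values of x where x^2 <= 11.
For each valid x, check if 11 - x^2 is a perfect square.
Total integer solutions found: 0

0


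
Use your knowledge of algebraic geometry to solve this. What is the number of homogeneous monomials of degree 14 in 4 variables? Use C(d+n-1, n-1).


The number of degree-14 monomials in 4 variables is C(d+n-1, n-1).
= C(14+4-1, 4-1) = C(17, 3)
= 680

680


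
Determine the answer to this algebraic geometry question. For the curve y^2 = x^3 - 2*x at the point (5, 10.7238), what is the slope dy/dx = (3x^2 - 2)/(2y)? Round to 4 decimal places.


Using implicit differentiation of y^2 = x^3 - 2*x:
2y * dy/dx = 3x^2 - 2
dy/dx = (3x^2 - 2)/(2y)
Numerator: 3*5^2 - 2 = 73
Denominator: 2*10.7238 = 21.4476
dy/dx = 73/21.4476 = 3.4036

3.4036


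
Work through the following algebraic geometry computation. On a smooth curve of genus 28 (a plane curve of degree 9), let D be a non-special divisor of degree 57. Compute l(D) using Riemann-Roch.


First, compute the genus of a smooth plane curve of degree 9:
g = (d-1)(d-2)/2 = (9-1)(9-2)/2 = 28
For a non-special divisor D (i.e., h^1(D) = 0), Riemann-Roch gives:
l(D) = deg(D) - g + 1
Since deg(D) = 57 >= 2g - 1 = 55, D is non-special.
l(D) = 57 - 28 + 1 = 30

30


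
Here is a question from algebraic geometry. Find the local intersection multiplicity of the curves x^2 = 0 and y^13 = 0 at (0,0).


The intersection multiplicity of V(x^a) and V(y^b) at the origin is:
I(O; V(x^2), V(y^13)) = dim_k(k[x,y]/(x^2, y^13))
A basis for k[x,y]/(x^2, y^13) is the set of monomials x^i * y^j
where 0 <= i < 2 and 0 <= j < 13.
The number of such monomials is 2 * 13 = 26

26


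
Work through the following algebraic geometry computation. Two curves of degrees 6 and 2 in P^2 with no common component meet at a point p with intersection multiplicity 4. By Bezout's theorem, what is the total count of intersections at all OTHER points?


By Bezout's theorem, the total intersection number is d1 * d2.
Total = 6 * 2 = 12
Intersection multiplicity at p = 4
Remaining intersections = 12 - 4 = 8

8


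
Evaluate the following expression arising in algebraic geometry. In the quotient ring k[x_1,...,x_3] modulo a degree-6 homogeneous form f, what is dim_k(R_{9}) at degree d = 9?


For R = k[x_1,...,x_n]/(f) with f homogeneous of degree e:
The Hilbert series is (1 - t^e)/(1 - t)^n.
So h(d) = C(d+n-1, n-1) - C(d-e+n-1, n-1) for d >= e.
With n=3, e=6, d=9:
C(9+3-1, 3-1) = C(11, 2) = 55
C(9-6+3-1, 3-1) = C(5, 2) = 10
h(9) = 55 - 10 = 45

45


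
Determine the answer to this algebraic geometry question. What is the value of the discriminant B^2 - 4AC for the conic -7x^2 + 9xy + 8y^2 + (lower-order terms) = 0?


The discriminant of a conic Ax^2 + Bxy + Cy^2 + ... = 0 is B^2 - 4AC.
B^2 = 9^2 = 81
4AC = 4*(-7)*8 = -224
Discriminant = 81 + 224 = 305

305


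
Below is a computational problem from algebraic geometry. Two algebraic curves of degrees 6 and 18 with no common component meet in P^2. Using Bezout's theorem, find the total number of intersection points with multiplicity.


Bezout's theorem states the intersection count equals the product of degrees.
Intersection count = 6 * 18 = 108

108


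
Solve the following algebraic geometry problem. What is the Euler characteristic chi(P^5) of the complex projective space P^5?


The complex projective space P^5 has one cell in each even real dimension 0, 2, ..., 10.
The cohomology groups are H^{2k}(P^5) = Z for k = 0,...,5, and 0 otherwise.
Euler characteristic = sum of Betti numbers = 1 per even-dimensional cohomology group.
chi(P^5) = 5 + 1 = 6

6


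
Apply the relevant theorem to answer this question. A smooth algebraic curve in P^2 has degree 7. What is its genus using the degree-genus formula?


Using the genus formula for smooth plane curves:
g = (d-1)(d-2)/2
g = (7-1)(7-2)/2
g = 6*5/2
g = 30/2 = 15

15


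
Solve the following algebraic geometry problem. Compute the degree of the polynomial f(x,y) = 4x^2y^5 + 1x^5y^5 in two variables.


Examine each term for its total degree (sum of exponents).
  Term '4x^2y^5' has total degree 2+5 = 7.
  Term '1x^5y^5' has total degree 5+5 = 10.
The maximum total degree among all terms is 10.

10


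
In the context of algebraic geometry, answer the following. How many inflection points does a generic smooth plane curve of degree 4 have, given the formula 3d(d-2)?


For a general smooth plane curve C of degree d, the inflection points are
the intersection of C with its Hessian curve, which has degree 3(d-2).
By Bezout, the total intersection number is d * 3(d-2) = 4 * 6 = 24.
For a general curve every flex is ordinary, so each contributes
multiplicity 1 to C·Hess(C), and the number of distinct inflection
points is 3d(d-2).
Inflection points = 3*4*(4-2) = 3*4*2 = 24

24


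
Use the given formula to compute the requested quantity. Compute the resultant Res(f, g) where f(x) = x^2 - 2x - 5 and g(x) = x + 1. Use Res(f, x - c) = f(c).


For Res(f, x - c), we evaluate f at x = c.
f(-1) = (-1)^2 - 2*(-1) - 5
= 1 + 2 - 5
= 3 - 5 = -2
Res(f, g) = -2

-2


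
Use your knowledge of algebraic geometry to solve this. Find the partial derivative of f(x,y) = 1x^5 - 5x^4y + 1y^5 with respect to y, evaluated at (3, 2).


df/dy = (-5)*x^4 + 5*1*y^4
At (3,2): (-5)*3^4 + 5*1*2^4
= -405 + 80
= -325

-325


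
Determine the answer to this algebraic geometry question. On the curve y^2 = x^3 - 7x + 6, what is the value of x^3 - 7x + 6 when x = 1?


Compute x^3 - 7x + 6 at x = 1:
x^3 = 1^3 = 1
(-7)*x = (-7)*1 = -7
Sum: 1 - 7 + 6 = 0

0


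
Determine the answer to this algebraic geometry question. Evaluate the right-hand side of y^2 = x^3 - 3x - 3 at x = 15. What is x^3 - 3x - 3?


Compute x^3 - 3x - 3 at x = 15:
x^3 = 15^3 = 3375
(-3)*x = (-3)*15 = -45
Sum: 3375 - 45 - 3 = 3327

3327


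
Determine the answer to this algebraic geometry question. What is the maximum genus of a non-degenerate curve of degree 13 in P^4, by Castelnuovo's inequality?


Castelnuovo's bound: write d - 1 = m(r-1) + epsilon with 0 <= epsilon < r-1.
d - 1 = 13 - 1 = 12
r - 1 = 4 - 1 = 3
12 = 4*3 + 0, so m = 4, epsilon = 0
pi(d, r) = m(m-1)(r-1)/2 + m*epsilon
= 4*3*3/2 + 4*0
= 36/2 + 0
= 18 + 0 = 18

18


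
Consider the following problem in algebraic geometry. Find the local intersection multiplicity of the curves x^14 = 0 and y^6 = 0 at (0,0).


The intersection multiplicity of V(x^a) and V(y^b) at the origin is:
I(O; V(x^14), V(y^6)) = dim_k(k[x,y]/(x^14, y^6))
A basis for k[x,y]/(x^14, y^6) is the set of monomials x^i * y^j
where 0 <= i < 14 and 0 <= j < 6.
The number of such monomials is 14 * 6 = 84

84


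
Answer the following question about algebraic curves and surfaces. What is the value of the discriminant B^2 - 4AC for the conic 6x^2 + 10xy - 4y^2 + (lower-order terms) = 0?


The discriminant of a conic Ax^2 + Bxy + Cy^2 + ... = 0 is B^2 - 4AC.
B^2 = 10^2 = 100
4AC = 4*6*(-4) = -96
Discriminant = 100 + 96 = 196

196


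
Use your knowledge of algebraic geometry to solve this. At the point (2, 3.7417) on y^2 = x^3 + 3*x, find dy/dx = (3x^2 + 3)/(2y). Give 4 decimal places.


Using implicit differentiation of y^2 = x^3 + 3*x:
2y * dy/dx = 3x^2 + 3
dy/dx = (3x^2 + 3)/(2y)
Numerator: 3*2^2 + 3 = 15
Denominator: 2*3.7417 = 7.4834
dy/dx = 15/7.4834 = 2.0044

2.0044


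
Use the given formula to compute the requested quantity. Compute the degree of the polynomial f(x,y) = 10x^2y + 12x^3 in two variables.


Examine each term for its total degree (sum of exponents).
  Term '10x^2y' has total degree 2+1 = 3.
  Term '12x^3' has total degree 3+0 = 3.
The maximum total degree among all terms is 3.

3


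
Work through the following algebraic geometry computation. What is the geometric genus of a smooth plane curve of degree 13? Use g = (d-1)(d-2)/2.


Using the genus formula for smooth plane curves:
g = (d-1)(d-2)/2
g = (13-1)(13-2)/2
g = 12*11/2
g = 132/2 = 66

66


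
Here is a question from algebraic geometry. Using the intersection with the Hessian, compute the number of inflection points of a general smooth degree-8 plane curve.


For a general smooth plane curve C of degree d, the inflection points are
the intersection of C with its Hessian curve, which has degree 3(d-2).
By Bezout, the total intersection number is d * 3(d-2) = 8 * 18 = 144.
For a general curve every flex is ordinary, so each contributes
multiplicity 1 to C·Hess(C), and the number of distinct inflection
points is 3d(d-2).
Inflection points = 3*8*(8-2) = 3*8*6 = 144

144


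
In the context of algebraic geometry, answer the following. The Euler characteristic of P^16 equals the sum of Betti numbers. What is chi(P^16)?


The complex projective space P^16 has one cell in each even real dimension 0, 2, ..., 32.
The cohomology groups are H^{2k}(P^16) = Z for k = 0,...,16, and 0 otherwise.
Euler characteristic = sum of Betti numbers = 1 per even-dimensional cohomology group.
chi(P^16) = 16 + 1 = 17

17


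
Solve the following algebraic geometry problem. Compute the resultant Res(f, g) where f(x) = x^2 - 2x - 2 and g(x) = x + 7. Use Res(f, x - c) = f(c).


For Res(f, x - c), we evaluate f at x = c.
f(-7) = (-7)^2 - 2*(-7) - 2
= 49 + 14 - 2
= 63 - 2 = 61
Res(f, g) = 61

61


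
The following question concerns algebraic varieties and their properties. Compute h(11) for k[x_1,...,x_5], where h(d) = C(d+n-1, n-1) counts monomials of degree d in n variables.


The Hilbert function for the polynomial ring in 5 variables is:
h(d) = C(d+n-1, n-1)
h(11) = C(11+5-1, 5-1) = C(15, 4)
= 15! / (4! * 11!)
= 1365

1365


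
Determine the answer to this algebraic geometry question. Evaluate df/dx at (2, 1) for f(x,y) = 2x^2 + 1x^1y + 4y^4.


df/dx = 2*2*x^1 + 1*1*x^0*y
At (2,1): 2*2*2^1 + 1*1*2^0*1
= 8 + 1
= 9

9


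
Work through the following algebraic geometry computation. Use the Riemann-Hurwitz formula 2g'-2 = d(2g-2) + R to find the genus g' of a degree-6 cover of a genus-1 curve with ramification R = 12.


Riemann-Hurwitz formula: 2g' - 2 = d(2g - 2) + R
Given: d = 6, g = 1, R = 12
2g' - 2 = 6*(2*1 - 2) + 12
2g' - 2 = 6*0 + 12
2g' - 2 = 0 + 12 = 12
2g' = 14
g' = 7

7


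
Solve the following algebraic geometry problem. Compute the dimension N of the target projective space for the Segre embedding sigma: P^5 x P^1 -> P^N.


The Segre embedding maps P^m x P^n into P^N via
all products of coordinates from each factor.
N = (m+1)(n+1) - 1
N = (5+1)(1+1) - 1
N = 6*2 - 1
N = 12 - 1 = 11

11


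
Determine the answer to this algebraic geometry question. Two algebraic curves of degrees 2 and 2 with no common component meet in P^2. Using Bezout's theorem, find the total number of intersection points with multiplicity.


Bezout's theorem states the intersection count equals the product of degrees.
Intersection count = 2 * 2 = 4

4


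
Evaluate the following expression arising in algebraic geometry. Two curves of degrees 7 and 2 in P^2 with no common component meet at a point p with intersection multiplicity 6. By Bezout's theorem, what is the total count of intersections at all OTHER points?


By Bezout's theorem, the total intersection number is d1 * d2.
Total = 7 * 2 = 14
Intersection multiplicity at p = 6
Remaining intersections = 14 - 6 = 8

8


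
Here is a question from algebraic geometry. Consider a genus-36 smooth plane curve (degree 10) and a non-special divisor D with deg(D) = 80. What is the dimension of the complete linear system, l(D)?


First, compute the genus of a smooth plane curve of degree 10:
g = (d-1)(d-2)/2 = (10-1)(10-2)/2 = 36
For a non-special divisor D (i.e., h^1(D) = 0), Riemann-Roch gives:
l(D) = deg(D) - g + 1
Since deg(D) = 80 >= 2g - 1 = 71, D is non-special.
l(D) = 80 - 36 + 1 = 45

45


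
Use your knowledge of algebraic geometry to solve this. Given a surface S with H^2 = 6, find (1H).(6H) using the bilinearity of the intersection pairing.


Using bilinearity of the intersection pairing on a surface S:
(aH).(bH) = ab * (H.H)
We have H^2 = 6.
D.E = (1H).(6H) = 1*6*6
= 6*6
= 36

36


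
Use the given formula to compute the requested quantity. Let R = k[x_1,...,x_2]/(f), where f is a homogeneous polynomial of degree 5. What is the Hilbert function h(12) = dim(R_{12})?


For R = k[x_1,...,x_n]/(f) with f homogeneous of degree e:
The Hilbert series is (1 - t^e)/(1 - t)^n.
So h(d) = C(d+n-1, n-1) - C(d-e+n-1, n-1) for d >= e.
With n=2, e=5, d=12:
C(12+2-1, 2-1) = C(13, 1) = 13
C(12-5+2-1, 2-1) = C(8, 1) = 8
h(12) = 13 - 8 = 5

5
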